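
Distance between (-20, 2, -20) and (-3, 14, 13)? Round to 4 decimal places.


d = sqrt((-3--20)^2 + (14-2)^2 + (13--20)^2) = 39.0128

39.0128


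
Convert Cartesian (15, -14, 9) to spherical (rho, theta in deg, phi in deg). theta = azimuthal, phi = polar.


rho = sqrt(15^2 + (-14)^2 + 9^2) = 22.4054
theta = atan2(-14, 15) = 316.9749 deg
phi = acos(9/22.4054) = 66.3162 deg

rho = 22.4054, theta = 316.9749 deg, phi = 66.3162 deg


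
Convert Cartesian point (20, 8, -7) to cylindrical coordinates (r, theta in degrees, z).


r = sqrt(20^2 + 8^2) = 21.5407
theta = atan2(8, 20) = 21.8014 deg
z = -7

r = 21.5407, theta = 21.8014 deg, z = -7


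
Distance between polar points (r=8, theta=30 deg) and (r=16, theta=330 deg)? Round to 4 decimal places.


d = sqrt(r1^2 + r2^2 - 2*r1*r2*cos(t2-t1))
d = sqrt(8^2 + 16^2 - 2*8*16*cos(330-30)) = 13.8564

13.8564


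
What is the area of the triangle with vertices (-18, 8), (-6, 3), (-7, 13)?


Area = |x1(y2-y3) + x2(y3-y1) + x3(y1-y2)| / 2
= |-18*(3-13) + -6*(13-8) + -7*(8-3)| / 2
= 57.5

57.5


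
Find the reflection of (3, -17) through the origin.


Reflection through origin: (x, y) -> (-x, -y)
(3, -17) -> (-3, 17)

(-3, 17)


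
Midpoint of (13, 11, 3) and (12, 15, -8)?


Midpoint = ((13+12)/2, (11+15)/2, (3+-8)/2) = (12.5, 13, -2.5)

(12.5, 13, -2.5)


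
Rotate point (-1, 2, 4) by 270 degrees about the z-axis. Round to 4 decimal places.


x' = -1*cos(270) - 2*sin(270) = 2
y' = -1*sin(270) + 2*cos(270) = 1
z' = 4

(2, 1, 4)


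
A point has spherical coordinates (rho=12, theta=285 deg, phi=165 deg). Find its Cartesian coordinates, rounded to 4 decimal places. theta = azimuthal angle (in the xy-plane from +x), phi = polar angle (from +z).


x = 12 * sin(165) * cos(285) = 0.8038
y = 12 * sin(165) * sin(285) = -3
z = 12 * cos(165) = -11.5911

(0.8038, -3, -11.5911)


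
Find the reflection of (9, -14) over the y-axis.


Reflection across y-axis: (x, y) -> (-x, y)
(9, -14) -> (-9, -14)

(-9, -14)


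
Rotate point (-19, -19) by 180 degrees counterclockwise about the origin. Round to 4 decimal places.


x' = -19*cos(180) - -19*sin(180) = 19
y' = -19*sin(180) + -19*cos(180) = 19

(19, 19)


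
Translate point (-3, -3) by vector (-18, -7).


Translation: (x+dx, y+dy) = (-3+-18, -3+-7) = (-21, -10)

(-21, -10)


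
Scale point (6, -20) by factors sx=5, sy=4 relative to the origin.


Scaling: (x*sx, y*sy) = (6*5, -20*4) = (30, -80)

(30, -80)


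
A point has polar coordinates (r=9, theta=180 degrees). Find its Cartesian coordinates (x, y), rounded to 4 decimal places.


x = 9 * cos(180) = -9
y = 9 * sin(180) = 0

(-9, 0)


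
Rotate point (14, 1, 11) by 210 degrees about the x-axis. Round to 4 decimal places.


x' = 14
y' = 1*cos(210) - 11*sin(210) = 4.634
z' = 1*sin(210) + 11*cos(210) = -10.0263

(14, 4.634, -10.0263)


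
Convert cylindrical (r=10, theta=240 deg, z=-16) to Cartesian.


x = 10 * cos(240) = -5
y = 10 * sin(240) = -8.6603
z = -16

(-5, -8.6603, -16)


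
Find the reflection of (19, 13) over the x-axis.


Reflection across x-axis: (x, y) -> (x, -y)
(19, 13) -> (19, -13)

(19, -13)


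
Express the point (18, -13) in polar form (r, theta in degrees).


r = sqrt(18^2 + (-13)^2) = 22.2036
theta = atan2(-13, 18) = 324.1623 degrees

r = 22.2036, theta = 324.1623 degrees


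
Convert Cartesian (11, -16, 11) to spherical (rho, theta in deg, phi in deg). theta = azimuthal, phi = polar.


rho = sqrt(11^2 + (-16)^2 + 11^2) = 22.3159
theta = atan2(-16, 11) = 304.5085 deg
phi = acos(11/22.3159) = 60.4672 deg

rho = 22.3159, theta = 304.5085 deg, phi = 60.4672 deg


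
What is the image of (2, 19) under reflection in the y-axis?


Reflection across y-axis: (x, y) -> (-x, y)
(2, 19) -> (-2, 19)

(-2, 19)


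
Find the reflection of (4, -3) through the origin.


Reflection through origin: (x, y) -> (-x, -y)
(4, -3) -> (-4, 3)

(-4, 3)


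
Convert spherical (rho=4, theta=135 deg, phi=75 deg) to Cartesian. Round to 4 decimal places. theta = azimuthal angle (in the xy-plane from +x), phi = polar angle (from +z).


x = 4 * sin(75) * cos(135) = -2.7321
y = 4 * sin(75) * sin(135) = 2.7321
z = 4 * cos(75) = 1.0353

(-2.7321, 2.7321, 1.0353)


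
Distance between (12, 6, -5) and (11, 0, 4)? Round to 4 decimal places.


d = sqrt((11-12)^2 + (0-6)^2 + (4--5)^2) = 10.8628

10.8628


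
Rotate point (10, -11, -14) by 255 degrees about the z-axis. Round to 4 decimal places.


x' = 10*cos(255) - -11*sin(255) = -13.2134
y' = 10*sin(255) + -11*cos(255) = -6.8122
z' = -14

(-13.2134, -6.8122, -14)


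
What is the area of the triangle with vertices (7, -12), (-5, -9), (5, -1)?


Area = |x1(y2-y3) + x2(y3-y1) + x3(y1-y2)| / 2
= |7*(-9--1) + -5*(-1--12) + 5*(-12--9)| / 2
= 63

63


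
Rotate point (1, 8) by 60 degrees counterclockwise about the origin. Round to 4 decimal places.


x' = 1*cos(60) - 8*sin(60) = -6.4282
y' = 1*sin(60) + 8*cos(60) = 4.866

(-6.4282, 4.866)


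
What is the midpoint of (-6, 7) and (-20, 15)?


Midpoint = ((-6+-20)/2, (7+15)/2) = (-13, 11)

(-13, 11)


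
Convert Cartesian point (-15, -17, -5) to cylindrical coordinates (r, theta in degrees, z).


r = sqrt((-15)^2 + (-17)^2) = 22.6716
theta = atan2(-17, -15) = 228.5763 deg
z = -5

r = 22.6716, theta = 228.5763 deg, z = -5


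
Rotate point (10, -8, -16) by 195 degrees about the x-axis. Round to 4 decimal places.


x' = 10
y' = -8*cos(195) - -16*sin(195) = 3.5863
z' = -8*sin(195) + -16*cos(195) = 17.5254

(10, 3.5863, 17.5254)


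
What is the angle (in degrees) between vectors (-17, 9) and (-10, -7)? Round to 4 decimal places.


dot = -17*-10 + 9*-7 = 107
|u| = 19.2354, |v| = 12.2066
cos(angle) = 0.4557
angle = 62.8893 degrees

62.8893 degrees


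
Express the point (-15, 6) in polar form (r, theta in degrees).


r = sqrt((-15)^2 + 6^2) = 16.1555
theta = atan2(6, -15) = 158.1986 degrees

r = 16.1555, theta = 158.1986 degrees


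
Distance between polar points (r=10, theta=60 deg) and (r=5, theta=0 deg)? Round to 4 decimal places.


d = sqrt(r1^2 + r2^2 - 2*r1*r2*cos(t2-t1))
d = sqrt(10^2 + 5^2 - 2*10*5*cos(0-60)) = 8.6603

8.6603


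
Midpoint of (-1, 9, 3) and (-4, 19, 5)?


Midpoint = ((-1+-4)/2, (9+19)/2, (3+5)/2) = (-2.5, 14, 4)

(-2.5, 14, 4)


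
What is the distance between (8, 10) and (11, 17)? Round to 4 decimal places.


d = sqrt((11-8)^2 + (17-10)^2) = 7.6158

7.6158


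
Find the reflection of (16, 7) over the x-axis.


Reflection across x-axis: (x, y) -> (x, -y)
(16, 7) -> (16, -7)

(16, -7)


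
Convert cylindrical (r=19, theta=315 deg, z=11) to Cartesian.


x = 19 * cos(315) = 13.435
y = 19 * sin(315) = -13.435
z = 11

(13.435, -13.435, 11)


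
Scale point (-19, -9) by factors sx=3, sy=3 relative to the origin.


Scaling: (x*sx, y*sy) = (-19*3, -9*3) = (-57, -27)

(-57, -27)


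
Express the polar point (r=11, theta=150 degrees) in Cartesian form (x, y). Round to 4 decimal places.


x = 11 * cos(150) = -9.5263
y = 11 * sin(150) = 5.5

(-9.5263, 5.5)


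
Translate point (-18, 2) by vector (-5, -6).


Translation: (x+dx, y+dy) = (-18+-5, 2+-6) = (-23, -4)

(-23, -4)


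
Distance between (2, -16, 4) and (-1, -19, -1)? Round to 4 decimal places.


d = sqrt((-1-2)^2 + (-19--16)^2 + (-1-4)^2) = 6.5574

6.5574


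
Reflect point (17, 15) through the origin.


Reflection through origin: (x, y) -> (-x, -y)
(17, 15) -> (-17, -15)

(-17, -15)


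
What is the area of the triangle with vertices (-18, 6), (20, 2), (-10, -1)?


Area = |x1(y2-y3) + x2(y3-y1) + x3(y1-y2)| / 2
= |-18*(2--1) + 20*(-1-6) + -10*(6-2)| / 2
= 117

117


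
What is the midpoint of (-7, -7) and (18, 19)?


Midpoint = ((-7+18)/2, (-7+19)/2) = (5.5, 6)

(5.5, 6)


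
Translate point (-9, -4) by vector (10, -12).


Translation: (x+dx, y+dy) = (-9+10, -4+-12) = (1, -16)

(1, -16)


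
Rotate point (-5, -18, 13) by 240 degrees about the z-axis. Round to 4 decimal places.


x' = -5*cos(240) - -18*sin(240) = -13.0885
y' = -5*sin(240) + -18*cos(240) = 13.3301
z' = 13

(-13.0885, 13.3301, 13)


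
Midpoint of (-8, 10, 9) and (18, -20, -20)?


Midpoint = ((-8+18)/2, (10+-20)/2, (9+-20)/2) = (5, -5, -5.5)

(5, -5, -5.5)


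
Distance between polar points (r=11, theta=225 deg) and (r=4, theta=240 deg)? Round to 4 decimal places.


d = sqrt(r1^2 + r2^2 - 2*r1*r2*cos(t2-t1))
d = sqrt(11^2 + 4^2 - 2*11*4*cos(240-225)) = 7.211

7.211


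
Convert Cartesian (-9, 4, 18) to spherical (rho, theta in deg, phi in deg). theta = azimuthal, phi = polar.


rho = sqrt((-9)^2 + 4^2 + 18^2) = 20.5183
theta = atan2(4, -9) = 156.0375 deg
phi = acos(18/20.5183) = 28.6857 deg

rho = 20.5183, theta = 156.0375 deg, phi = 28.6857 deg


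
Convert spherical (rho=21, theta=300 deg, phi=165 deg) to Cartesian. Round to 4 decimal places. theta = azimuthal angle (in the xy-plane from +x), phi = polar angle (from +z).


x = 21 * sin(165) * cos(300) = 2.7176
y = 21 * sin(165) * sin(300) = -4.707
z = 21 * cos(165) = -20.2844

(2.7176, -4.707, -20.2844)


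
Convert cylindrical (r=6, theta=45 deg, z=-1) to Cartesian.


x = 6 * cos(45) = 4.2426
y = 6 * sin(45) = 4.2426
z = -1

(4.2426, 4.2426, -1)


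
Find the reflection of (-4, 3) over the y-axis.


Reflection across y-axis: (x, y) -> (-x, y)
(-4, 3) -> (4, 3)

(4, 3)


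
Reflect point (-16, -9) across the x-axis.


Reflection across x-axis: (x, y) -> (x, -y)
(-16, -9) -> (-16, 9)

(-16, 9)


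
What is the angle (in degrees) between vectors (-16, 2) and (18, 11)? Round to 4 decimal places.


dot = -16*18 + 2*11 = -266
|u| = 16.1245, |v| = 21.095
cos(angle) = -0.782
angle = 141.4454 degrees

141.4454 degrees


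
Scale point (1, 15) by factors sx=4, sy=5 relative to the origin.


Scaling: (x*sx, y*sy) = (1*4, 15*5) = (4, 75)

(4, 75)


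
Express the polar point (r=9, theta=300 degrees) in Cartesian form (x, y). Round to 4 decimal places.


x = 9 * cos(300) = 4.5
y = 9 * sin(300) = -7.7942

(4.5, -7.7942)


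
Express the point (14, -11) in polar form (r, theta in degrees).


r = sqrt(14^2 + (-11)^2) = 17.8045
theta = atan2(-11, 14) = 321.8428 degrees

r = 17.8045, theta = 321.8428 degrees


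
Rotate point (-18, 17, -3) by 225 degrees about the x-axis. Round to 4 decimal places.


x' = -18
y' = 17*cos(225) - -3*sin(225) = -14.1421
z' = 17*sin(225) + -3*cos(225) = -9.8995

(-18, -14.1421, -9.8995)


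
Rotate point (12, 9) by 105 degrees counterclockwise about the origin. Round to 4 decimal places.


x' = 12*cos(105) - 9*sin(105) = -11.7992
y' = 12*sin(105) + 9*cos(105) = 9.2617

(-11.7992, 9.2617)


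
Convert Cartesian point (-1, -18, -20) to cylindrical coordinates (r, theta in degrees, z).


r = sqrt((-1)^2 + (-18)^2) = 18.0278
theta = atan2(-18, -1) = 266.8202 deg
z = -20

r = 18.0278, theta = 266.8202 deg, z = -20


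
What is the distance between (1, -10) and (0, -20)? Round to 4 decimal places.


d = sqrt((0-1)^2 + (-20--10)^2) = 10.0499

10.0499


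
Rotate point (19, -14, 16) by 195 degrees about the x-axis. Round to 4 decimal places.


x' = 19
y' = -14*cos(195) - 16*sin(195) = 17.6641
z' = -14*sin(195) + 16*cos(195) = -11.8313

(19, 17.6641, -11.8313)


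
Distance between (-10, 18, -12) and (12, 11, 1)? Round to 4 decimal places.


d = sqrt((12--10)^2 + (11-18)^2 + (1--12)^2) = 26.4953

26.4953


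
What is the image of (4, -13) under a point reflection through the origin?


Reflection through origin: (x, y) -> (-x, -y)
(4, -13) -> (-4, 13)

(-4, 13)


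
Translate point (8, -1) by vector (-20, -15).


Translation: (x+dx, y+dy) = (8+-20, -1+-15) = (-12, -16)

(-12, -16)


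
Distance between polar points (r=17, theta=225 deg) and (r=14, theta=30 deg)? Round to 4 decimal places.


d = sqrt(r1^2 + r2^2 - 2*r1*r2*cos(t2-t1))
d = sqrt(17^2 + 14^2 - 2*17*14*cos(30-225)) = 30.7373

30.7373


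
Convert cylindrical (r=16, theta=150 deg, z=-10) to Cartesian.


x = 16 * cos(150) = -13.8564
y = 16 * sin(150) = 8
z = -10

(-13.8564, 8, -10)


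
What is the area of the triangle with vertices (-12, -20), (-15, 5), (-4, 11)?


Area = |x1(y2-y3) + x2(y3-y1) + x3(y1-y2)| / 2
= |-12*(5-11) + -15*(11--20) + -4*(-20-5)| / 2
= 146.5

146.5


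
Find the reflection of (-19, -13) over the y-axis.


Reflection across y-axis: (x, y) -> (-x, y)
(-19, -13) -> (19, -13)

(19, -13)


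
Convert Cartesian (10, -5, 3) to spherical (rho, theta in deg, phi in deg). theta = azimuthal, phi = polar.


rho = sqrt(10^2 + (-5)^2 + 3^2) = 11.5758
theta = atan2(-5, 10) = 333.4349 deg
phi = acos(3/11.5758) = 74.9797 deg

rho = 11.5758, theta = 333.4349 deg, phi = 74.9797 deg


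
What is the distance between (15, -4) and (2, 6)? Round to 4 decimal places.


d = sqrt((2-15)^2 + (6--4)^2) = 16.4012

16.4012


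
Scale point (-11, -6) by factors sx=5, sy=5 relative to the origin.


Scaling: (x*sx, y*sy) = (-11*5, -6*5) = (-55, -30)

(-55, -30)


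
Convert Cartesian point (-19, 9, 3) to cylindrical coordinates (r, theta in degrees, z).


r = sqrt((-19)^2 + 9^2) = 21.0238
theta = atan2(9, -19) = 154.6538 deg
z = 3

r = 21.0238, theta = 154.6538 deg, z = 3


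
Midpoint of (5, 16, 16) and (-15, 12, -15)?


Midpoint = ((5+-15)/2, (16+12)/2, (16+-15)/2) = (-5, 14, 0.5)

(-5, 14, 0.5)


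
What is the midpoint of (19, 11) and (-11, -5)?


Midpoint = ((19+-11)/2, (11+-5)/2) = (4, 3)

(4, 3)


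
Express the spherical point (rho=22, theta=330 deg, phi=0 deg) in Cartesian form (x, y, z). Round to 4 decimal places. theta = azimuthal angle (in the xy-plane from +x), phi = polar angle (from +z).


x = 22 * sin(0) * cos(330) = 0
y = 22 * sin(0) * sin(330) = 0
z = 22 * cos(0) = 22

(0, 0, 22)


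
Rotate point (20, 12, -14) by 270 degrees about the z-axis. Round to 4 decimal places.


x' = 20*cos(270) - 12*sin(270) = 12
y' = 20*sin(270) + 12*cos(270) = -20
z' = -14

(12, -20, -14)


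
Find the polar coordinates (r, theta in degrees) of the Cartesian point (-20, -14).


r = sqrt((-20)^2 + (-14)^2) = 24.4131
theta = atan2(-14, -20) = 214.992 degrees

r = 24.4131, theta = 214.992 degrees


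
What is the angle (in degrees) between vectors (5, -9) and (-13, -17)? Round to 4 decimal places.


dot = 5*-13 + -9*-17 = 88
|u| = 10.2956, |v| = 21.4009
cos(angle) = 0.3994
angle = 66.46 degrees

66.46 degrees


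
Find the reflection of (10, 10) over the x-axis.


Reflection across x-axis: (x, y) -> (x, -y)
(10, 10) -> (10, -10)

(10, -10)


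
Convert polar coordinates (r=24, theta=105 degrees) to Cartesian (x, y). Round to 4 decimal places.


x = 24 * cos(105) = -6.2117
y = 24 * sin(105) = 23.1822

(-6.2117, 23.1822)


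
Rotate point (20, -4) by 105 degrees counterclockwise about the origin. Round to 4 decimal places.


x' = 20*cos(105) - -4*sin(105) = -1.3127
y' = 20*sin(105) + -4*cos(105) = 20.3538

(-1.3127, 20.3538)


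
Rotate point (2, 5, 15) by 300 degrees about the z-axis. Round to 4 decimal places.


x' = 2*cos(300) - 5*sin(300) = 5.3301
y' = 2*sin(300) + 5*cos(300) = 0.7679
z' = 15

(5.3301, 0.7679, 15)


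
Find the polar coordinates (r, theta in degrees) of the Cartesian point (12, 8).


r = sqrt(12^2 + 8^2) = 14.4222
theta = atan2(8, 12) = 33.6901 degrees

r = 14.4222, theta = 33.6901 degrees


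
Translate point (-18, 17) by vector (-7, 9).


Translation: (x+dx, y+dy) = (-18+-7, 17+9) = (-25, 26)

(-25, 26)


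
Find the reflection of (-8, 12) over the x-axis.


Reflection across x-axis: (x, y) -> (x, -y)
(-8, 12) -> (-8, -12)

(-8, -12)


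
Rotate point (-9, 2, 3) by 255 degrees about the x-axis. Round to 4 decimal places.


x' = -9
y' = 2*cos(255) - 3*sin(255) = 2.3801
z' = 2*sin(255) + 3*cos(255) = -2.7083

(-9, 2.3801, -2.7083)


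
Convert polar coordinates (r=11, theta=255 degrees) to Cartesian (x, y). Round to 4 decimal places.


x = 11 * cos(255) = -2.847
y = 11 * sin(255) = -10.6252

(-2.847, -10.6252)


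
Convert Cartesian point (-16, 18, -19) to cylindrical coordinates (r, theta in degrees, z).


r = sqrt((-16)^2 + 18^2) = 24.0832
theta = atan2(18, -16) = 131.6335 deg
z = -19

r = 24.0832, theta = 131.6335 deg, z = -19


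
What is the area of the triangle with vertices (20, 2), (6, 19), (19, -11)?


Area = |x1(y2-y3) + x2(y3-y1) + x3(y1-y2)| / 2
= |20*(19--11) + 6*(-11-2) + 19*(2-19)| / 2
= 99.5

99.5


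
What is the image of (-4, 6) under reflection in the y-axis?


Reflection across y-axis: (x, y) -> (-x, y)
(-4, 6) -> (4, 6)

(4, 6)


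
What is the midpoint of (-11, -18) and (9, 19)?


Midpoint = ((-11+9)/2, (-18+19)/2) = (-1, 0.5)

(-1, 0.5)


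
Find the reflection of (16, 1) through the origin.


Reflection through origin: (x, y) -> (-x, -y)
(16, 1) -> (-16, -1)

(-16, -1)


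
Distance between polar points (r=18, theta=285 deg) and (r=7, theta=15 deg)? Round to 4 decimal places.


d = sqrt(r1^2 + r2^2 - 2*r1*r2*cos(t2-t1))
d = sqrt(18^2 + 7^2 - 2*18*7*cos(15-285)) = 19.3132

19.3132


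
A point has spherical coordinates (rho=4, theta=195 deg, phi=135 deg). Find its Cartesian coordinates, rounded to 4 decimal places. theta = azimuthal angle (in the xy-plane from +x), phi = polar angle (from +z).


x = 4 * sin(135) * cos(195) = -2.7321
y = 4 * sin(135) * sin(195) = -0.7321
z = 4 * cos(135) = -2.8284

(-2.7321, -0.7321, -2.8284)


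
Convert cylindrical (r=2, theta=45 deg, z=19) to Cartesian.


x = 2 * cos(45) = 1.4142
y = 2 * sin(45) = 1.4142
z = 19

(1.4142, 1.4142, 19)


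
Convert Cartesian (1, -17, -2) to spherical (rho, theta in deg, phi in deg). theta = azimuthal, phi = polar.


rho = sqrt(1^2 + (-17)^2 + (-2)^2) = 17.1464
theta = atan2(-17, 1) = 273.3665 deg
phi = acos(-2/17.1464) = 96.6984 deg

rho = 17.1464, theta = 273.3665 deg, phi = 96.6984 deg


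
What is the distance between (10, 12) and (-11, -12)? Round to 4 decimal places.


d = sqrt((-11-10)^2 + (-12-12)^2) = 31.8904

31.8904


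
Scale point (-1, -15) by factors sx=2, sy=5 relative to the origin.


Scaling: (x*sx, y*sy) = (-1*2, -15*5) = (-2, -75)

(-2, -75)


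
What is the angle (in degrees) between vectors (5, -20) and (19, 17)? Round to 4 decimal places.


dot = 5*19 + -20*17 = -245
|u| = 20.6155, |v| = 25.4951
cos(angle) = -0.4661
angle = 117.7839 degrees

117.7839 degrees


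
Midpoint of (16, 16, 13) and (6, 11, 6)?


Midpoint = ((16+6)/2, (16+11)/2, (13+6)/2) = (11, 13.5, 9.5)

(11, 13.5, 9.5)


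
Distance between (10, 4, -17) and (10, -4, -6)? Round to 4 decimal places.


d = sqrt((10-10)^2 + (-4-4)^2 + (-6--17)^2) = 13.6015

13.6015


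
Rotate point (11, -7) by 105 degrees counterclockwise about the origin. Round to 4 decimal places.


x' = 11*cos(105) - -7*sin(105) = 3.9145
y' = 11*sin(105) + -7*cos(105) = 12.4369

(3.9145, 12.4369)


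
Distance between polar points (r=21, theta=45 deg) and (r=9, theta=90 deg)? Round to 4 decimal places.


d = sqrt(r1^2 + r2^2 - 2*r1*r2*cos(t2-t1))
d = sqrt(21^2 + 9^2 - 2*21*9*cos(90-45)) = 15.9598

15.9598


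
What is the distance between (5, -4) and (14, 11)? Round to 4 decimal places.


d = sqrt((14-5)^2 + (11--4)^2) = 17.4929

17.4929


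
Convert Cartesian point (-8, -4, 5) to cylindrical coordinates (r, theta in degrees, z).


r = sqrt((-8)^2 + (-4)^2) = 8.9443
theta = atan2(-4, -8) = 206.5651 deg
z = 5

r = 8.9443, theta = 206.5651 deg, z = 5


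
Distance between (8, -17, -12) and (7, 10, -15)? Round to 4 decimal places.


d = sqrt((7-8)^2 + (10--17)^2 + (-15--12)^2) = 27.1846

27.1846


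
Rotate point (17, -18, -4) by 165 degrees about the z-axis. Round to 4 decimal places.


x' = 17*cos(165) - -18*sin(165) = -11.762
y' = 17*sin(165) + -18*cos(165) = 21.7866
z' = -4

(-11.762, 21.7866, -4)


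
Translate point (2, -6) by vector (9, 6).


Translation: (x+dx, y+dy) = (2+9, -6+6) = (11, 0)

(11, 0)


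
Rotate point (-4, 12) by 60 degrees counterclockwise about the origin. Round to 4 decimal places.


x' = -4*cos(60) - 12*sin(60) = -12.3923
y' = -4*sin(60) + 12*cos(60) = 2.5359

(-12.3923, 2.5359)


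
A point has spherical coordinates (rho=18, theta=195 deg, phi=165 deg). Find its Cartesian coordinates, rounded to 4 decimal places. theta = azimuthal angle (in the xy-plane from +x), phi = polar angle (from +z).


x = 18 * sin(165) * cos(195) = -4.5
y = 18 * sin(165) * sin(195) = -1.2058
z = 18 * cos(165) = -17.3867

(-4.5, -1.2058, -17.3867)


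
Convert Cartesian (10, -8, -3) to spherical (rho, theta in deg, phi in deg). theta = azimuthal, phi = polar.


rho = sqrt(10^2 + (-8)^2 + (-3)^2) = 13.1529
theta = atan2(-8, 10) = 321.3402 deg
phi = acos(-3/13.1529) = 103.1844 deg

rho = 13.1529, theta = 321.3402 deg, phi = 103.1844 deg


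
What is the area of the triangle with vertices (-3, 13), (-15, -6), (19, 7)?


Area = |x1(y2-y3) + x2(y3-y1) + x3(y1-y2)| / 2
= |-3*(-6-7) + -15*(7-13) + 19*(13--6)| / 2
= 245

245


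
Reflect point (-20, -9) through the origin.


Reflection through origin: (x, y) -> (-x, -y)
(-20, -9) -> (20, 9)

(20, 9)


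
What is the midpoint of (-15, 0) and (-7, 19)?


Midpoint = ((-15+-7)/2, (0+19)/2) = (-11, 9.5)

(-11, 9.5)


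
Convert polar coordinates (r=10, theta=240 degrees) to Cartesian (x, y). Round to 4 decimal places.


x = 10 * cos(240) = -5
y = 10 * sin(240) = -8.6603

(-5, -8.6603)


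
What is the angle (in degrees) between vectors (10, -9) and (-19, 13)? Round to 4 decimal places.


dot = 10*-19 + -9*13 = -307
|u| = 13.4536, |v| = 23.0217
cos(angle) = -0.9912
angle = 172.3931 degrees

172.3931 degrees


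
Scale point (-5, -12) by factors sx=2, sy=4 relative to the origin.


Scaling: (x*sx, y*sy) = (-5*2, -12*4) = (-10, -48)

(-10, -48)


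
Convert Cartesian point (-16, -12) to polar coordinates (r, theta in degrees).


r = sqrt((-16)^2 + (-12)^2) = 20
theta = atan2(-12, -16) = 216.8699 degrees

r = 20, theta = 216.8699 degrees


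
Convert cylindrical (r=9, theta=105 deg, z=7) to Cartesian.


x = 9 * cos(105) = -2.3294
y = 9 * sin(105) = 8.6933
z = 7

(-2.3294, 8.6933, 7)


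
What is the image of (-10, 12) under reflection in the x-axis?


Reflection across x-axis: (x, y) -> (x, -y)
(-10, 12) -> (-10, -12)

(-10, -12)


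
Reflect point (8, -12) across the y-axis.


Reflection across y-axis: (x, y) -> (-x, y)
(8, -12) -> (-8, -12)

(-8, -12)


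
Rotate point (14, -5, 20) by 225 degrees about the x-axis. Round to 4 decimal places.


x' = 14
y' = -5*cos(225) - 20*sin(225) = 17.6777
z' = -5*sin(225) + 20*cos(225) = -10.6066

(14, 17.6777, -10.6066)


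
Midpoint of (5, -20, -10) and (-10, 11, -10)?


Midpoint = ((5+-10)/2, (-20+11)/2, (-10+-10)/2) = (-2.5, -4.5, -10)

(-2.5, -4.5, -10)


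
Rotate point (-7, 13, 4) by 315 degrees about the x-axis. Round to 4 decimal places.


x' = -7
y' = 13*cos(315) - 4*sin(315) = 12.0208
z' = 13*sin(315) + 4*cos(315) = -6.364

(-7, 12.0208, -6.364)


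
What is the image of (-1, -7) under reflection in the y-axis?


Reflection across y-axis: (x, y) -> (-x, y)
(-1, -7) -> (1, -7)

(1, -7)


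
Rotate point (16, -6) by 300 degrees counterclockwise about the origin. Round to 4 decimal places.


x' = 16*cos(300) - -6*sin(300) = 2.8038
y' = 16*sin(300) + -6*cos(300) = -16.8564

(2.8038, -16.8564)


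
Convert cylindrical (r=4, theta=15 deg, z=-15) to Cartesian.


x = 4 * cos(15) = 3.8637
y = 4 * sin(15) = 1.0353
z = -15

(3.8637, 1.0353, -15)


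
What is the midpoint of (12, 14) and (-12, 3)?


Midpoint = ((12+-12)/2, (14+3)/2) = (0, 8.5)

(0, 8.5)


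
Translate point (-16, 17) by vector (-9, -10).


Translation: (x+dx, y+dy) = (-16+-9, 17+-10) = (-25, 7)

(-25, 7)


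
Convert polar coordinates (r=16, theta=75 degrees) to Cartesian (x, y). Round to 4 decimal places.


x = 16 * cos(75) = 4.1411
y = 16 * sin(75) = 15.4548

(4.1411, 15.4548)


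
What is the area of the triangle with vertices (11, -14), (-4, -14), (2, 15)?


Area = |x1(y2-y3) + x2(y3-y1) + x3(y1-y2)| / 2
= |11*(-14-15) + -4*(15--14) + 2*(-14--14)| / 2
= 217.5

217.5


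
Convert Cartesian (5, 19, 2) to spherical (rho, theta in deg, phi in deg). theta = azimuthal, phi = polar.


rho = sqrt(5^2 + 19^2 + 2^2) = 19.7484
theta = atan2(19, 5) = 75.2564 deg
phi = acos(2/19.7484) = 84.1875 deg

rho = 19.7484, theta = 75.2564 deg, phi = 84.1875 deg


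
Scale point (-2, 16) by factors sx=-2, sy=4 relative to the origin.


Scaling: (x*sx, y*sy) = (-2*-2, 16*4) = (4, 64)

(4, 64)


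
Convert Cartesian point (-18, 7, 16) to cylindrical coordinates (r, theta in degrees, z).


r = sqrt((-18)^2 + 7^2) = 19.3132
theta = atan2(7, -18) = 158.7495 deg
z = 16

r = 19.3132, theta = 158.7495 deg, z = 16


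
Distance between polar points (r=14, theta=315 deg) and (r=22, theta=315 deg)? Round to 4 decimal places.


d = sqrt(r1^2 + r2^2 - 2*r1*r2*cos(t2-t1))
d = sqrt(14^2 + 22^2 - 2*14*22*cos(315-315)) = 8

8


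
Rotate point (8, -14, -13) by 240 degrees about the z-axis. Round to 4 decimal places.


x' = 8*cos(240) - -14*sin(240) = -16.1244
y' = 8*sin(240) + -14*cos(240) = 0.0718
z' = -13

(-16.1244, 0.0718, -13)


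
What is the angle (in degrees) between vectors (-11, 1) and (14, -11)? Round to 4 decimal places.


dot = -11*14 + 1*-11 = -165
|u| = 11.0454, |v| = 17.8045
cos(angle) = -0.839
angle = 147.0372 degrees

147.0372 degrees


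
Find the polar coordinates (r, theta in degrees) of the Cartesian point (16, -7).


r = sqrt(16^2 + (-7)^2) = 17.4642
theta = atan2(-7, 16) = 336.3706 degrees

r = 17.4642, theta = 336.3706 degrees


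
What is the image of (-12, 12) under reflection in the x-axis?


Reflection across x-axis: (x, y) -> (x, -y)
(-12, 12) -> (-12, -12)

(-12, -12)


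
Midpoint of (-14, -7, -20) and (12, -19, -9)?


Midpoint = ((-14+12)/2, (-7+-19)/2, (-20+-9)/2) = (-1, -13, -14.5)

(-1, -13, -14.5)


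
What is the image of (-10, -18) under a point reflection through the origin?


Reflection through origin: (x, y) -> (-x, -y)
(-10, -18) -> (10, 18)

(10, 18)


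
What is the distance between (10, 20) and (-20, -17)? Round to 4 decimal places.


d = sqrt((-20-10)^2 + (-17-20)^2) = 47.634

47.634


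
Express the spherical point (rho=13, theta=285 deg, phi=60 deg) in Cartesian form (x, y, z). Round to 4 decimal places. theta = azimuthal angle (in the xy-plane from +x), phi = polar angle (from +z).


x = 13 * sin(60) * cos(285) = 2.9139
y = 13 * sin(60) * sin(285) = -10.8747
z = 13 * cos(60) = 6.5

(2.9139, -10.8747, 6.5)


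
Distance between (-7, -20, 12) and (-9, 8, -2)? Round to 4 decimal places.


d = sqrt((-9--7)^2 + (8--20)^2 + (-2-12)^2) = 31.3688

31.3688


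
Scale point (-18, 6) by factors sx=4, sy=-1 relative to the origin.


Scaling: (x*sx, y*sy) = (-18*4, 6*-1) = (-72, -6)

(-72, -6)


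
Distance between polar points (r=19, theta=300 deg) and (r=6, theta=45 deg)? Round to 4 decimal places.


d = sqrt(r1^2 + r2^2 - 2*r1*r2*cos(t2-t1))
d = sqrt(19^2 + 6^2 - 2*19*6*cos(45-300)) = 21.3544

21.3544


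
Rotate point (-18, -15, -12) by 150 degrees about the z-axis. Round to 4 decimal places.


x' = -18*cos(150) - -15*sin(150) = 23.0885
y' = -18*sin(150) + -15*cos(150) = 3.9904
z' = -12

(23.0885, 3.9904, -12)


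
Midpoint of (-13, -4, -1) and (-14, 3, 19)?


Midpoint = ((-13+-14)/2, (-4+3)/2, (-1+19)/2) = (-13.5, -0.5, 9)

(-13.5, -0.5, 9)


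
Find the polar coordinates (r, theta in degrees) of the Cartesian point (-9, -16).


r = sqrt((-9)^2 + (-16)^2) = 18.3576
theta = atan2(-16, -9) = 240.6422 degrees

r = 18.3576, theta = 240.6422 degrees


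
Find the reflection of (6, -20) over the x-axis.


Reflection across x-axis: (x, y) -> (x, -y)
(6, -20) -> (6, 20)

(6, 20)


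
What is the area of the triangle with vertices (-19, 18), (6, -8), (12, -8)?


Area = |x1(y2-y3) + x2(y3-y1) + x3(y1-y2)| / 2
= |-19*(-8--8) + 6*(-8-18) + 12*(18--8)| / 2
= 78

78


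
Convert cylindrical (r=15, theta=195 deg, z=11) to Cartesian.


x = 15 * cos(195) = -14.4889
y = 15 * sin(195) = -3.8823
z = 11

(-14.4889, -3.8823, 11)


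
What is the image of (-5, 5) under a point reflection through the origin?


Reflection through origin: (x, y) -> (-x, -y)
(-5, 5) -> (5, -5)

(5, -5)


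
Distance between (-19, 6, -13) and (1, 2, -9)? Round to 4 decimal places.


d = sqrt((1--19)^2 + (2-6)^2 + (-9--13)^2) = 20.7846

20.7846


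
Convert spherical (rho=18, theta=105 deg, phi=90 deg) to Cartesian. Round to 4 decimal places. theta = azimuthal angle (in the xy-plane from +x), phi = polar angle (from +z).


x = 18 * sin(90) * cos(105) = -4.6587
y = 18 * sin(90) * sin(105) = 17.3867
z = 18 * cos(90) = 0

(-4.6587, 17.3867, 0)


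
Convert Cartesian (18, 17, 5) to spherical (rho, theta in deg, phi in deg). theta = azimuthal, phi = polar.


rho = sqrt(18^2 + 17^2 + 5^2) = 25.2587
theta = atan2(17, 18) = 43.3634 deg
phi = acos(5/25.2587) = 78.5828 deg

rho = 25.2587, theta = 43.3634 deg, phi = 78.5828 deg


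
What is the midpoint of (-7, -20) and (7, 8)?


Midpoint = ((-7+7)/2, (-20+8)/2) = (0, -6)

(0, -6)


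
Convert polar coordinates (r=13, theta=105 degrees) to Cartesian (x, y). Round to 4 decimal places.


x = 13 * cos(105) = -3.3646
y = 13 * sin(105) = 12.557

(-3.3646, 12.557)


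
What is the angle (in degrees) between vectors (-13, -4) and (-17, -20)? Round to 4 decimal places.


dot = -13*-17 + -4*-20 = 301
|u| = 13.6015, |v| = 26.2488
cos(angle) = 0.8431
angle = 32.5327 degrees

32.5327 degrees


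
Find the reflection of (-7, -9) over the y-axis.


Reflection across y-axis: (x, y) -> (-x, y)
(-7, -9) -> (7, -9)

(7, -9)


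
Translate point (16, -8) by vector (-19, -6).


Translation: (x+dx, y+dy) = (16+-19, -8+-6) = (-3, -14)

(-3, -14)


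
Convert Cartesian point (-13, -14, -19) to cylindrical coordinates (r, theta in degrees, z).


r = sqrt((-13)^2 + (-14)^2) = 19.105
theta = atan2(-14, -13) = 227.1211 deg
z = -19

r = 19.105, theta = 227.1211 deg, z = -19


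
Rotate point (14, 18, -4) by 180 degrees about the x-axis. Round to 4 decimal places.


x' = 14
y' = 18*cos(180) - -4*sin(180) = -18
z' = 18*sin(180) + -4*cos(180) = 4

(14, -18, 4)


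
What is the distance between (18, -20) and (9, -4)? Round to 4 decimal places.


d = sqrt((9-18)^2 + (-4--20)^2) = 18.3576

18.3576


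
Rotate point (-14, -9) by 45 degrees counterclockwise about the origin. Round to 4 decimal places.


x' = -14*cos(45) - -9*sin(45) = -3.5355
y' = -14*sin(45) + -9*cos(45) = -16.2635

(-3.5355, -16.2635)


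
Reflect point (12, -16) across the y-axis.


Reflection across y-axis: (x, y) -> (-x, y)
(12, -16) -> (-12, -16)

(-12, -16)


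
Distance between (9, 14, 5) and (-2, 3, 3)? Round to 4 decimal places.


d = sqrt((-2-9)^2 + (3-14)^2 + (3-5)^2) = 15.6844

15.6844


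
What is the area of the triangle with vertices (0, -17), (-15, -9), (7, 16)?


Area = |x1(y2-y3) + x2(y3-y1) + x3(y1-y2)| / 2
= |0*(-9-16) + -15*(16--17) + 7*(-17--9)| / 2
= 275.5

275.5


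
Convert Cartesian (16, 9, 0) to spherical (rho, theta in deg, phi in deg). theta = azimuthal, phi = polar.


rho = sqrt(16^2 + 9^2 + 0^2) = 18.3576
theta = atan2(9, 16) = 29.3578 deg
phi = acos(0/18.3576) = 90 deg

rho = 18.3576, theta = 29.3578 deg, phi = 90 deg


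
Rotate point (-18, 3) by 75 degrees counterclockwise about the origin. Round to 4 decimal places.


x' = -18*cos(75) - 3*sin(75) = -7.5565
y' = -18*sin(75) + 3*cos(75) = -16.6102

(-7.5565, -16.6102)


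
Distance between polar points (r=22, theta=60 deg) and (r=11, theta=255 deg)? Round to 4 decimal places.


d = sqrt(r1^2 + r2^2 - 2*r1*r2*cos(t2-t1))
d = sqrt(22^2 + 11^2 - 2*22*11*cos(255-60)) = 32.7492

32.7492


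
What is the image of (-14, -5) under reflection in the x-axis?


Reflection across x-axis: (x, y) -> (x, -y)
(-14, -5) -> (-14, 5)

(-14, 5)


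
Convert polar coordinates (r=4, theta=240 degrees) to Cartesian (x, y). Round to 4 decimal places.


x = 4 * cos(240) = -2
y = 4 * sin(240) = -3.4641

(-2, -3.4641)


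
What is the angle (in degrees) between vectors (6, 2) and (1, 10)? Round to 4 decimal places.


dot = 6*1 + 2*10 = 26
|u| = 6.3246, |v| = 10.0499
cos(angle) = 0.4091
angle = 65.8545 degrees

65.8545 degrees


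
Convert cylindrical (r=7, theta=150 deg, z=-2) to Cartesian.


x = 7 * cos(150) = -6.0622
y = 7 * sin(150) = 3.5
z = -2

(-6.0622, 3.5, -2)


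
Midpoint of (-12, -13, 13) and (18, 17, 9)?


Midpoint = ((-12+18)/2, (-13+17)/2, (13+9)/2) = (3, 2, 11)

(3, 2, 11)


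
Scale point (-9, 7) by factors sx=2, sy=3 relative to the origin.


Scaling: (x*sx, y*sy) = (-9*2, 7*3) = (-18, 21)

(-18, 21)


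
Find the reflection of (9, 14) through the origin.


Reflection through origin: (x, y) -> (-x, -y)
(9, 14) -> (-9, -14)

(-9, -14)


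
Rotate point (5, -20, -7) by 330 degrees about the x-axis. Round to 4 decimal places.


x' = 5
y' = -20*cos(330) - -7*sin(330) = -20.8205
z' = -20*sin(330) + -7*cos(330) = 3.9378

(5, -20.8205, 3.9378)


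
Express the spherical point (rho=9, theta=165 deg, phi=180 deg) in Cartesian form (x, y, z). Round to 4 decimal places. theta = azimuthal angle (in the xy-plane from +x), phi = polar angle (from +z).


x = 9 * sin(180) * cos(165) = 0
y = 9 * sin(180) * sin(165) = 0
z = 9 * cos(180) = -9

(0, 0, -9)


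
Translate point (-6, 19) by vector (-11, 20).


Translation: (x+dx, y+dy) = (-6+-11, 19+20) = (-17, 39)

(-17, 39)


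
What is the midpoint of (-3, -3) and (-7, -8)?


Midpoint = ((-3+-7)/2, (-3+-8)/2) = (-5, -5.5)

(-5, -5.5)


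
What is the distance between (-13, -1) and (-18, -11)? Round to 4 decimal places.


d = sqrt((-18--13)^2 + (-11--1)^2) = 11.1803

11.1803


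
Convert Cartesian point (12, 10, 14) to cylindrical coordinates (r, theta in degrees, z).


r = sqrt(12^2 + 10^2) = 15.6205
theta = atan2(10, 12) = 39.8056 deg
z = 14

r = 15.6205, theta = 39.8056 deg, z = 14


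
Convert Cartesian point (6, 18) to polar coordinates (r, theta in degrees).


r = sqrt(6^2 + 18^2) = 18.9737
theta = atan2(18, 6) = 71.5651 degrees

r = 18.9737, theta = 71.5651 degrees


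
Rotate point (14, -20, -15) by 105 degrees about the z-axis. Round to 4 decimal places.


x' = 14*cos(105) - -20*sin(105) = 15.695
y' = 14*sin(105) + -20*cos(105) = 18.6993
z' = -15

(15.695, 18.6993, -15)


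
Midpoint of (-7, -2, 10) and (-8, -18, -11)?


Midpoint = ((-7+-8)/2, (-2+-18)/2, (10+-11)/2) = (-7.5, -10, -0.5)

(-7.5, -10, -0.5)


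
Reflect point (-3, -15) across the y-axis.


Reflection across y-axis: (x, y) -> (-x, y)
(-3, -15) -> (3, -15)

(3, -15)


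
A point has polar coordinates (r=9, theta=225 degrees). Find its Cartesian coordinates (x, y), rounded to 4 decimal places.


x = 9 * cos(225) = -6.364
y = 9 * sin(225) = -6.364

(-6.364, -6.364)


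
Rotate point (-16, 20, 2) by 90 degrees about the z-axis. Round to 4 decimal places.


x' = -16*cos(90) - 20*sin(90) = -20
y' = -16*sin(90) + 20*cos(90) = -16
z' = 2

(-20, -16, 2)


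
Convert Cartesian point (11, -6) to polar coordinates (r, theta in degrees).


r = sqrt(11^2 + (-6)^2) = 12.53
theta = atan2(-6, 11) = 331.3895 degrees

r = 12.53, theta = 331.3895 degrees


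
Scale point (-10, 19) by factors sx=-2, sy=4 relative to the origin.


Scaling: (x*sx, y*sy) = (-10*-2, 19*4) = (20, 76)

(20, 76)


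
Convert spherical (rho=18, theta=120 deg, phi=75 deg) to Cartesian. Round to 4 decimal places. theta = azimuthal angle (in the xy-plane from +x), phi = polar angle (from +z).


x = 18 * sin(75) * cos(120) = -8.6933
y = 18 * sin(75) * sin(120) = 15.0573
z = 18 * cos(75) = 4.6587

(-8.6933, 15.0573, 4.6587)


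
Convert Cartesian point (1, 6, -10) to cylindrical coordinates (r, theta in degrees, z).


r = sqrt(1^2 + 6^2) = 6.0828
theta = atan2(6, 1) = 80.5377 deg
z = -10

r = 6.0828, theta = 80.5377 deg, z = -10


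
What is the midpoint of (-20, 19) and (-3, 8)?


Midpoint = ((-20+-3)/2, (19+8)/2) = (-11.5, 13.5)

(-11.5, 13.5)


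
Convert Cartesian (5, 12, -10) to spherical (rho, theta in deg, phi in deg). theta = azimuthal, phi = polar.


rho = sqrt(5^2 + 12^2 + (-10)^2) = 16.4012
theta = atan2(12, 5) = 67.3801 deg
phi = acos(-10/16.4012) = 127.5686 deg

rho = 16.4012, theta = 67.3801 deg, phi = 127.5686 deg


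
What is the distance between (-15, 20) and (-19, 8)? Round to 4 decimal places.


d = sqrt((-19--15)^2 + (8-20)^2) = 12.6491

12.6491


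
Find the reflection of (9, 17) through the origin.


Reflection through origin: (x, y) -> (-x, -y)
(9, 17) -> (-9, -17)

(-9, -17)


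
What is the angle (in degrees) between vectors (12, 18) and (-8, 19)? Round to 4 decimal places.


dot = 12*-8 + 18*19 = 246
|u| = 21.6333, |v| = 20.6155
cos(angle) = 0.5516
angle = 56.5237 degrees

56.5237 degrees


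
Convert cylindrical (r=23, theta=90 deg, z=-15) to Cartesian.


x = 23 * cos(90) = 0
y = 23 * sin(90) = 23
z = -15

(0, 23, -15)


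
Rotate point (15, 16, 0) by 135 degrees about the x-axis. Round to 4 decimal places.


x' = 15
y' = 16*cos(135) - 0*sin(135) = -11.3137
z' = 16*sin(135) + 0*cos(135) = 11.3137

(15, -11.3137, 11.3137)


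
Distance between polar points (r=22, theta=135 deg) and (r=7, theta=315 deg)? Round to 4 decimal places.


d = sqrt(r1^2 + r2^2 - 2*r1*r2*cos(t2-t1))
d = sqrt(22^2 + 7^2 - 2*22*7*cos(315-135)) = 29

29


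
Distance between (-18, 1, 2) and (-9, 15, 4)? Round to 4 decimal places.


d = sqrt((-9--18)^2 + (15-1)^2 + (4-2)^2) = 16.7631

16.7631


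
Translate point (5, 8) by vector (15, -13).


Translation: (x+dx, y+dy) = (5+15, 8+-13) = (20, -5)

(20, -5)


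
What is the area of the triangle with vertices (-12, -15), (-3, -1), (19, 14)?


Area = |x1(y2-y3) + x2(y3-y1) + x3(y1-y2)| / 2
= |-12*(-1-14) + -3*(14--15) + 19*(-15--1)| / 2
= 86.5

86.5


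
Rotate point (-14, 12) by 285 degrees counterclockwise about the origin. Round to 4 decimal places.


x' = -14*cos(285) - 12*sin(285) = 7.9676
y' = -14*sin(285) + 12*cos(285) = 16.6288

(7.9676, 16.6288)


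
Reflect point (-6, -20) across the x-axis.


Reflection across x-axis: (x, y) -> (x, -y)
(-6, -20) -> (-6, 20)

(-6, 20)


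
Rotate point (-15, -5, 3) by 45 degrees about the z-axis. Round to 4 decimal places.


x' = -15*cos(45) - -5*sin(45) = -7.0711
y' = -15*sin(45) + -5*cos(45) = -14.1421
z' = 3

(-7.0711, -14.1421, 3)


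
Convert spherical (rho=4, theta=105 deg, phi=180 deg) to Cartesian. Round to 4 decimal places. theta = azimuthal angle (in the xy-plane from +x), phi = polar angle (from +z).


x = 4 * sin(180) * cos(105) = 0
y = 4 * sin(180) * sin(105) = 0
z = 4 * cos(180) = -4

(0, 0, -4)


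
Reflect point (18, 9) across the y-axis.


Reflection across y-axis: (x, y) -> (-x, y)
(18, 9) -> (-18, 9)

(-18, 9)


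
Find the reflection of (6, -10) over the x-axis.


Reflection across x-axis: (x, y) -> (x, -y)
(6, -10) -> (6, 10)

(6, 10)


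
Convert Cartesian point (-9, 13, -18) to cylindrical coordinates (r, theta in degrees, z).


r = sqrt((-9)^2 + 13^2) = 15.8114
theta = atan2(13, -9) = 124.6952 deg
z = -18

r = 15.8114, theta = 124.6952 deg, z = -18


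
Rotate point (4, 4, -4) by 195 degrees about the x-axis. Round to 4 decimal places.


x' = 4
y' = 4*cos(195) - -4*sin(195) = -4.899
z' = 4*sin(195) + -4*cos(195) = 2.8284

(4, -4.899, 2.8284)
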